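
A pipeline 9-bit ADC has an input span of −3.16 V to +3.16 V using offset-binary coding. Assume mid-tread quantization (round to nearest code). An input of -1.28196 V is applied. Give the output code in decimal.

code 152

With 512 levels over 6.32 V, one step is 12.344 mV.
Input sits at 152.145 steps above V_low.
Round → code 152.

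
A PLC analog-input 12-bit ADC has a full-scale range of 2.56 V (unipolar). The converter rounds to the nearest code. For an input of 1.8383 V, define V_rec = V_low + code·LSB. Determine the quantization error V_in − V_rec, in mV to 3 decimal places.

One LSB is 2.56 V / 4096 = 0.625 mV.
(V_in − V_low)/LSB = (1.8383 − 0)/0.000625 = 2941.2800 → code 2941 (round).
V_rec = 0 + 2941·0.000625 = 1.838125 V.
Difference: 0.000175 V → 0.175 mV.

0.175 mV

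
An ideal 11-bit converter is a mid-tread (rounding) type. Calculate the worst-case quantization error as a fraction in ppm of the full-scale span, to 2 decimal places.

244.14 ppm

Rounding → worst-case error = ½ LSB = V_FS/2^12, so 1e+06/4096 = 244.141 ppm of full scale.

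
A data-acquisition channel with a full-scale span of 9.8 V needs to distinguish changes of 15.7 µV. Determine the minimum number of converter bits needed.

Number of steps required ≥ 9.8 V / 15.7 µV = 624203.82.
Need 2^N ≥ 624203.82; 2^19 = 524288, 2^20 = 1048576.
Minimum N = 20.

20 bits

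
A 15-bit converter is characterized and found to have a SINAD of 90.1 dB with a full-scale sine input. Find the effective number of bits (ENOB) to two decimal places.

14.67 bits

ENOB = (SINAD − 1.76) / 6.02 = (90.1 − 1.76)/6.02 = 14.674.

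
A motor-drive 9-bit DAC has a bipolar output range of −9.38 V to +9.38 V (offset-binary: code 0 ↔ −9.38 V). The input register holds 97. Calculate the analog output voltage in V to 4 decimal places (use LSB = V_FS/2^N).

-5.8259 V

LSB = 18.76 V / 2^9 = 36.641 mV.
V_out = (−9.38) + 97 × 0.0366406 V = -5.82586 V.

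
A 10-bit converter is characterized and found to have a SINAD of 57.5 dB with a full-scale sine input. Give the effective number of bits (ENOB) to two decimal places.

ENOB = (SINAD − 1.76) / 6.02 = (57.5 − 1.76)/6.02 = 9.259.

9.26 bits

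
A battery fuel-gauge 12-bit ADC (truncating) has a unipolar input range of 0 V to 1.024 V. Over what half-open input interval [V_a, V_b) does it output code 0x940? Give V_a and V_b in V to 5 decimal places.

[0.59200 V, 0.59225 V)

LSB = 1.024/2^12 = 250.00 µV.
Code 0x940 = 2368 decimal.
V_a = V_low + 2368·LSB = 0.592 V; V_b = V_low + 2369·LSB = 0.59225 V.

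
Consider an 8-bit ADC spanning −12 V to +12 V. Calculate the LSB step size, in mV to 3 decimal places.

93.750 mV

Full-scale span = 24 V.
LSB = 24 / 2^8 = 24 / 256 = 0.09375 V = 93.750 mV.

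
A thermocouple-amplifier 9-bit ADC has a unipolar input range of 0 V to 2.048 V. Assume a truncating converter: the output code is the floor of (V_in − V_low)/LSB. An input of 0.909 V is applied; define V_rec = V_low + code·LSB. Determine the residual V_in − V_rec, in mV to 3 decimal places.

1.000 mV

One LSB is 2.048 V / 512 = 4.000 mV.
Scaled input = 227.2500 LSBs, so code = 227.
Reconstructed: 0.908 V.
Difference: 0.001 V → 1.000 mV.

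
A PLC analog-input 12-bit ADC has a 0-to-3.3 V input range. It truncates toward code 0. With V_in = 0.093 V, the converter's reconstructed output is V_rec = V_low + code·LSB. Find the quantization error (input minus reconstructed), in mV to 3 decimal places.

LSB = 3.3/2^12 = 0.806 mV.
(0.093 − 0)/0.000805664 = 115.4327; ⌊·⌋ gives code 115.
Code 115 maps back to 0 + 115×0.000805664 V = 0.092651367 V.
V_in − V_rec = 0.000348633 V = 0.349 mV.

0.349 mV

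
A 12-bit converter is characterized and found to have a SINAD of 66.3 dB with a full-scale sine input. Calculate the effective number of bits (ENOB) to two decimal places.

10.72 bits

ENOB = (SINAD − 1.76) / 6.02 = (66.3 − 1.76)/6.02 = 10.721.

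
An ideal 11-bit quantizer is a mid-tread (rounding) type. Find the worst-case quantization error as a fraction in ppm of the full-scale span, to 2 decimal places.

244.14 ppm

Rounding → worst-case error = ½ LSB = V_FS/2^12, so 1e+06/4096 = 244.141 ppm of full scale.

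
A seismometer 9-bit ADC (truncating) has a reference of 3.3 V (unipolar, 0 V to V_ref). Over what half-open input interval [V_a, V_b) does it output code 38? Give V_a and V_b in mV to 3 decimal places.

[244.922 mV, 251.367 mV)

LSB = 3.3/2^9 = 6.445 mV.
V_a = V_low + 38·LSB = 0.244922 V; V_b = V_low + 39·LSB = 0.251367 V.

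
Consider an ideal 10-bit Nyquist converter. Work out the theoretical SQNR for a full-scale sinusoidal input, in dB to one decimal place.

SNR ≈ 6.02·N + 1.76 dB = 6.02·10 + 1.76 = 61.96 dB.

62.0 dB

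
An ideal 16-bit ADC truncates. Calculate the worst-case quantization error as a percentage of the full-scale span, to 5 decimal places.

Truncating → worst-case error = 1 LSB = V_FS/2^16, so 100/65536 = 0.00152588 % of full scale.

0.00153 %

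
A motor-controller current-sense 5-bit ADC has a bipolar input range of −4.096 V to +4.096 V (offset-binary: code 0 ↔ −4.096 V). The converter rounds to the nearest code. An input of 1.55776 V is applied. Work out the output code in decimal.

LSB = 8.192 V / 32 = 256.000 mV.
(V_in − V_low)/LSB = (1.55776 − (−4.096)) / 0.256 = 22.085.
Round → code 22.

code 22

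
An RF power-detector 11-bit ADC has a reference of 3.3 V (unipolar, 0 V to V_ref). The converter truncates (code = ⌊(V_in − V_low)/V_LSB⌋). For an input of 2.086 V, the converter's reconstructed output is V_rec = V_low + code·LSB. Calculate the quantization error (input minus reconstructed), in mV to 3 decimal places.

Step size: 3.3 V ÷ 2^11 = 1.611 mV.
(2.086 − 0)/0.00161133 = 1294.5842; ⌊·⌋ gives code 1294.
Code 1294 maps back to 0 + 1294×0.00161133 V = 2.0850586 V.
Error = 2.086 − 2.0850586 = 0.000941406 V = 0.941 mV.

0.941 mV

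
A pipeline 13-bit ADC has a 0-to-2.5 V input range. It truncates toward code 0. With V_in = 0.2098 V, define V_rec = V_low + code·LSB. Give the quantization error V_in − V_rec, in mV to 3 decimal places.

One LSB is 2.5 V / 8192 = 305.18 µV.
Scaled input = 687.4726 LSBs, so code = 687.
V_rec = 0 + 687·0.000305176 = 0.20965576 V.
Error = 0.2098 − 0.20965576 = 0.000144238 V = 0.144 mV.

0.144 mV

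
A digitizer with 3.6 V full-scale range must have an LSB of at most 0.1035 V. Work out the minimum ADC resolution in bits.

Number of steps required ≥ 3.6 V / 0.1035 V = 34.78.
Need 2^N ≥ 34.78; 2^5 = 32, 2^6 = 64.
Minimum N = 6.

6 bits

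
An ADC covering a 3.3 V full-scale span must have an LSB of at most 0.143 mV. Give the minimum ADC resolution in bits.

15 bits

Number of steps required ≥ 3.3 V / 0.143 mV = 23076.92.
Need 2^N ≥ 23076.92; 2^14 = 16384, 2^15 = 32768.
Minimum N = 15.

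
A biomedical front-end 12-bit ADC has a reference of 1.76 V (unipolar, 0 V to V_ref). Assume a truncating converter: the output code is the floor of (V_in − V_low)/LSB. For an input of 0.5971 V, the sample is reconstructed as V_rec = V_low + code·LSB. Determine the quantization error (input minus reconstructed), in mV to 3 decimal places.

LSB = 1.76/2^12 = 429.69 µV.
(V_in − V_low)/LSB = (0.5971 − 0)/0.000429688 = 1389.6145 → code 1389 (floor).
Reconstructed: 0.59683594 V.
Difference: 0.000264062 V → 0.264 mV.

0.264 mV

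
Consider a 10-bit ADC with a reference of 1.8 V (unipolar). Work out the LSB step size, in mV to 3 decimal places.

Full-scale span = 1.8 V.
LSB = 1.8 / 2^10 = 1.8 / 1024 = 0.00175781 V = 1.758 mV.

1.758 mV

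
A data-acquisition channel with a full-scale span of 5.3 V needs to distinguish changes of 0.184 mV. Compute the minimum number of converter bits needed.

Number of steps required ≥ 5.3 V / 0.184 mV = 28804.35.
Need 2^N ≥ 28804.35; 2^14 = 16384, 2^15 = 32768.
Minimum N = 15.

15 bits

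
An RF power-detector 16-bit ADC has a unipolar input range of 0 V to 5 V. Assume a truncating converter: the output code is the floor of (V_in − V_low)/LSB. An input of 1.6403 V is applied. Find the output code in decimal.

code 21499

LSB = 5 V / 65536 = 76.29 µV.
(V_in − V_low)/LSB = (1.6403 − 0) / 7.62939e-05 = 21499.740.
Floor → code 21499.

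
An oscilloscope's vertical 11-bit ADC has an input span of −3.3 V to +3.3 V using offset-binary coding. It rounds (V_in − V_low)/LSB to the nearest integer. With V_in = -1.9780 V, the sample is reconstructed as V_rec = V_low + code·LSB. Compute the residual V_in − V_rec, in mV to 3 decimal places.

Step size: 6.6 V ÷ 2^11 = 3.223 mV.
(V_in − V_low)/LSB = (-1.9780 − (−3.3))/0.00322266 = 410.2206 → code 410 (round).
Code 410 maps back to (−3.3) + 410×0.00322266 V = -1.9787109 V.
Error = -1.9780 − (−1.9787109) = 0.000710937 V = 0.711 mV.

0.711 mV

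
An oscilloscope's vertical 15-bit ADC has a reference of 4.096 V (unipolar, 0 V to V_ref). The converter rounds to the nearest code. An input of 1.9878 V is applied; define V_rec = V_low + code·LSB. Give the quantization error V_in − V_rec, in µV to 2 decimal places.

50.00 µV

Step size: 4.096 V ÷ 2^15 = 125.00 µV.
(V_in − V_low)/LSB = (1.9878 − 0)/0.000125 = 15902.4000 → code 15902 (round).
Reconstructed: 1.98775 V.
Difference: 5e-05 V → 50.00 µV.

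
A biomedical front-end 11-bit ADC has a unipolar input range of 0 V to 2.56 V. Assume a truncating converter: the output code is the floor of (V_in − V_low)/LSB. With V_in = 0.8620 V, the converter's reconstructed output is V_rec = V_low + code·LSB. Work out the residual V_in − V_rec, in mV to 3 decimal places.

Step size: 2.56 V ÷ 2^11 = 1.250 mV.
(0.8620 − 0)/0.00125 = 689.6000; ⌊·⌋ gives code 689.
Code 689 maps back to 0 + 689×0.00125 V = 0.86125 V.
V_in − V_rec = 0.00075 V = 0.750 mV.

0.750 mV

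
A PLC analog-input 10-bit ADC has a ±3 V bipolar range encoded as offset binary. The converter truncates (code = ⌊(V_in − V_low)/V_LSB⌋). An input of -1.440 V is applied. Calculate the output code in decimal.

code 266

With 1024 levels over 6 V, one step is 5.859 mV.
Input sits at 266.240 steps above V_low.
Floor → code 266.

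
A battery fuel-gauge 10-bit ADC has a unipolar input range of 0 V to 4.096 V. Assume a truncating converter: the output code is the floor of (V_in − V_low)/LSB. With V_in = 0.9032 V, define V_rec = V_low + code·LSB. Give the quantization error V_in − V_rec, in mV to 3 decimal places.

3.200 mV

LSB = 4.096/2^10 = 4.000 mV.
(V_in − V_low)/LSB = (0.9032 − 0)/0.004 = 225.8000 → code 225 (floor).
V_rec = 0 + 225·0.004 = 0.9 V.
V_in − V_rec = 0.0032 V = 3.200 mV.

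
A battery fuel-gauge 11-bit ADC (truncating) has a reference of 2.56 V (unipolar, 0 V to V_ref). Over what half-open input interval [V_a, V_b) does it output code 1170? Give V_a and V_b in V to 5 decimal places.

LSB = 2.56/2^11 = 1.250 mV.
V_a = V_low + 1170·LSB = 1.4625 V; V_b = V_low + 1171·LSB = 1.46375 V.

[1.46250 V, 1.46375 V)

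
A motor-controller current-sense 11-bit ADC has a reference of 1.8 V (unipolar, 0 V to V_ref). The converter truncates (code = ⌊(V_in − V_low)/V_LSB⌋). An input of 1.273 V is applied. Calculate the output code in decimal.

code 1448

Full-scale span = 1.8 V; LSB = 1.8/2^11 = 0.879 mV.
Input sits at 1448.391 steps above V_low.
So the output code is 1448.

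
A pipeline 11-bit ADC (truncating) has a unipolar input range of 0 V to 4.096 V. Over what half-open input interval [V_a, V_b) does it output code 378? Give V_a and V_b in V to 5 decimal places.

LSB = 4.096/2^11 = 2.000 mV.
V_a = V_low + 378·LSB = 0.756 V; V_b = V_low + 379·LSB = 0.758 V.

[0.75600 V, 0.75800 V)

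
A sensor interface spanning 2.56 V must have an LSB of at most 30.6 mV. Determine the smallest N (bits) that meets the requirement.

7 bits

Number of steps required ≥ 2.56 V / 30.6 mV = 83.66.
Need 2^N ≥ 83.66; 2^6 = 64, 2^7 = 128.
Minimum N = 7.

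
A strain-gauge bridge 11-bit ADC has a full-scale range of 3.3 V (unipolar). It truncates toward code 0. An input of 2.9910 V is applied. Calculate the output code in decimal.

Full-scale span = 3.3 V; LSB = 3.3/2^11 = 1.611 mV.
(2.9910 − 0) / 0.00161133 = 1856.233 LSBs.
⌊·⌋(1856.233) = 1856.

code 1856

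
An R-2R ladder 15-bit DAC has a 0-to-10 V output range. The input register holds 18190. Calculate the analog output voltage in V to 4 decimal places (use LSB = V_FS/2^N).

LSB = 10 V / 2^15 = 305.18 µV.
V_out = 0 + 18190 × 0.000305176 V = 5.55115 V.

5.5511 V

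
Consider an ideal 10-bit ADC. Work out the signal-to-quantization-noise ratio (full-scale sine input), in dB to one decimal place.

62.0 dB

SNR ≈ 6.02·N + 1.76 dB = 6.02·10 + 1.76 = 61.96 dB.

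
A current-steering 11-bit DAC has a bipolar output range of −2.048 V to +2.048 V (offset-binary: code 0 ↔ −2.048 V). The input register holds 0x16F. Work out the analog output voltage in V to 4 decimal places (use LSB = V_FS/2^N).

-1.3140 V

LSB = 4.096 V / 2^11 = 2.000 mV.
Code 0x16F = 367 decimal.
V_out = (−2.048) + 367 × 0.002 V = -1.314 V.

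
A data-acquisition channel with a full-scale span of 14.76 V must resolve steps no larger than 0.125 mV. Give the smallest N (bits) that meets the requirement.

17 bits

Number of steps required ≥ 14.76 V / 0.125 mV = 118080.00.
Need 2^N ≥ 118080.00; 2^16 = 65536, 2^17 = 131072.
Minimum N = 17.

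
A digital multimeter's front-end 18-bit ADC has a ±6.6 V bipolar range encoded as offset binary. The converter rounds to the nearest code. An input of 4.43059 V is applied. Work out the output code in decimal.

code 219061

LSB = 13.2 V / 262144 = 50.35 µV.
(4.43059 − (−6.6)) / 5.0354e-05 = 219060.832 LSBs.
So the output code is 219061.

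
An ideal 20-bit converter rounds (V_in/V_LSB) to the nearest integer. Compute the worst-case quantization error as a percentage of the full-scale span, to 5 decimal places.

0.00005 %

Rounding → worst-case error = ½ LSB = V_FS/2^21, so 100/2097152 = 4.76837e-05 % of full scale.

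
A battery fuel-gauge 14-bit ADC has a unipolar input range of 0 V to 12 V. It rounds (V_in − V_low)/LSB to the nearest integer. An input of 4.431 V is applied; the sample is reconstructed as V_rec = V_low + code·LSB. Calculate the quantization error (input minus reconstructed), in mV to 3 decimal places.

One LSB is 12 V / 16384 = 0.732 mV.
(V_in − V_low)/LSB = (4.431 − 0)/0.000732422 = 6049.7920 → code 6050 (round).
Code 6050 maps back to 0 + 6050×0.000732422 V = 4.4311523 V.
Error = 4.431 − 4.4311523 = -0.000152344 V = -0.152 mV.

-0.152 mV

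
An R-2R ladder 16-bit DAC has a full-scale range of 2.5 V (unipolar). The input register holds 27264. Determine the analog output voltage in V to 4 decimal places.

1.0400 V

LSB = 2.5 V / 2^16 = 38.15 µV.
V_out = 0 + 27264 × 3.8147e-05 V = 1.04004 V.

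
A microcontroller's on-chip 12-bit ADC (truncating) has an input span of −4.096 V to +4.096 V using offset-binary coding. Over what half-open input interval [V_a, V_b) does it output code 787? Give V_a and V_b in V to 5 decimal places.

LSB = 8.192/2^12 = 2.000 mV.
V_a = V_low + 787·LSB = -2.522 V; V_b = V_low + 788·LSB = -2.52 V.

[-2.52200 V, -2.52000 V)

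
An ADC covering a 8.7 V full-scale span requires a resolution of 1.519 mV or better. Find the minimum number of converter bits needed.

13 bits

Number of steps required ≥ 8.7 V / 1.519 mV = 5727.45.
Need 2^N ≥ 5727.45; 2^12 = 4096, 2^13 = 8192.
Minimum N = 13.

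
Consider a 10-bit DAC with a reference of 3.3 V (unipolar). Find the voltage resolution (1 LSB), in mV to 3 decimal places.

3.223 mV

Full-scale span = 3.3 V.
LSB = 3.3 / 2^10 = 3.3 / 1024 = 0.00322266 V = 3.223 mV.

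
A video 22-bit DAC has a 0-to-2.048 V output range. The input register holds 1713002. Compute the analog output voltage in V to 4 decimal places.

0.8364 V

LSB = 2.048 V / 2^22 = 0.49 µV.
V_out = 0 + 1713002 × 4.88281e-07 V = 0.836427 V.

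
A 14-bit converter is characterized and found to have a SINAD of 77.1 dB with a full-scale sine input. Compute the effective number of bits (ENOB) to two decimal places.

ENOB = (SINAD − 1.76) / 6.02 = (77.1 − 1.76)/6.02 = 12.515.

12.51 bits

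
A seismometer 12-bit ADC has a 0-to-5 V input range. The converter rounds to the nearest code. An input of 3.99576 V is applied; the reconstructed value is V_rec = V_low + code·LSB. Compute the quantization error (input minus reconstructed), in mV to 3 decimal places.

0.399 mV

Step size: 5 V ÷ 2^12 = 1.221 mV.
(3.99576 − 0)/0.0012207 = 3273.3266; round gives code 3273.
Reconstructed: 3.9953613 V.
Error = 3.99576 − 3.9953613 = 0.000398672 V = 0.399 mV.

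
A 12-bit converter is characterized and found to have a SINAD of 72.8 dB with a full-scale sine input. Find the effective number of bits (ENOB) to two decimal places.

11.80 bits

ENOB = (SINAD − 1.76) / 6.02 = (72.8 − 1.76)/6.02 = 11.801.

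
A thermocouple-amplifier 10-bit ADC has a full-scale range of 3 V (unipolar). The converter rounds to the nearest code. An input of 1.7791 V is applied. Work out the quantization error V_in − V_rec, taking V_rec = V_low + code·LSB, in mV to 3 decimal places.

0.780 mV

One LSB is 3 V / 1024 = 2.930 mV.
(V_in − V_low)/LSB = (1.7791 − 0)/0.00292969 = 607.2661 → code 607 (round).
V_rec = 0 + 607·0.00292969 = 1.7783203 V.
Difference: 0.000779687 V → 0.780 mV.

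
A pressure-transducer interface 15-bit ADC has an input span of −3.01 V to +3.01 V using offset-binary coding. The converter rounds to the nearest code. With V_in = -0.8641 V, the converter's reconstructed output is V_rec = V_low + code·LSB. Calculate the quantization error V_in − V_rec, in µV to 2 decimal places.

-84.50 µV

One LSB is 6.02 V / 32768 = 183.72 µV.
(-0.8641 − (−3.01))/0.000183716 = 11680.5401; round gives code 11681.
Reconstructed: -0.8640155 V.
V_in − V_rec = -8.44971e-05 V = -84.50 µV.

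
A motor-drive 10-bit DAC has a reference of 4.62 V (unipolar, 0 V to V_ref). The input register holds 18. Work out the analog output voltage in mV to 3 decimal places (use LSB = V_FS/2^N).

81.211 mV

LSB = 4.62 V / 2^10 = 4.512 mV.
V_out = 0 + 18 × 0.00451172 V = 0.0812109 V.
= 81.211 mV.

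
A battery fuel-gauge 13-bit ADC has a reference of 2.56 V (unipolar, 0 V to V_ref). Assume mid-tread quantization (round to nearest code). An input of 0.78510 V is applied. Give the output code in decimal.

code 2512

LSB = 2.56 V / 8192 = 312.50 µV.
(0.78510 − 0) / 0.0003125 = 2512.320 LSBs.
So the output code is 2512.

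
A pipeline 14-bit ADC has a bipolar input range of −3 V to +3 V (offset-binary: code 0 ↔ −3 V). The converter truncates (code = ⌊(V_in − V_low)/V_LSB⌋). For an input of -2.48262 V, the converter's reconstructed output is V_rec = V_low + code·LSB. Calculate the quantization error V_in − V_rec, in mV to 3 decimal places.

LSB = 6/2^14 = 366.21 µV.
(-2.48262 − (−3))/0.000366211 = 1412.7923; ⌊·⌋ gives code 1412.
Code 1412 maps back to (−3) + 1412×0.000366211 V = -2.4829102 V.
V_in − V_rec = 0.000290156 V = 0.290 mV.

0.290 mV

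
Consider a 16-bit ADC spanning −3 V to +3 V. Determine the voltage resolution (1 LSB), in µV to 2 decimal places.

Full-scale span = 6 V.
LSB = 6 / 2^16 = 6 / 65536 = 9.15527e-05 V = 91.55 µV.

91.55 µV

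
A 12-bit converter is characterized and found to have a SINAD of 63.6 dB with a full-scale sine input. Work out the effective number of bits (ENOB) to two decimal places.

10.27 bits

ENOB = (SINAD − 1.76) / 6.02 = (63.6 − 1.76)/6.02 = 10.272.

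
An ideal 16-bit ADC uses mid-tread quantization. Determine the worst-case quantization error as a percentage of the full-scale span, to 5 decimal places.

Rounding → worst-case error = ½ LSB = V_FS/2^17, so 100/131072 = 0.000762939 % of full scale.

0.00076 %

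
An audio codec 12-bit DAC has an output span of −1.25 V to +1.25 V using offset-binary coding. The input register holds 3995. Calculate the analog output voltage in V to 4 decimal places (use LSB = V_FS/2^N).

1.1884 V

LSB = 2.5 V / 2^12 = 0.610 mV.
V_out = (−1.25) + 3995 × 0.000610352 V = 1.18835 V.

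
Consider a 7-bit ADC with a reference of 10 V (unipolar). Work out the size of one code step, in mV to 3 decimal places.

Full-scale span = 10 V.
LSB = 10 / 2^7 = 10 / 128 = 0.078125 V = 78.125 mV.

78.125 mV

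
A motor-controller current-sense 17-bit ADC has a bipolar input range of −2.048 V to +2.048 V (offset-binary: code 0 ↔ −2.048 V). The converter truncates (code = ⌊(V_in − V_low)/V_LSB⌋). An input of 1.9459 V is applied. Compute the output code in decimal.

code 127804

LSB = 4.096 V / 131072 = 31.25 µV.
Input sits at 127804.800 steps above V_low.
Floor → code 127804.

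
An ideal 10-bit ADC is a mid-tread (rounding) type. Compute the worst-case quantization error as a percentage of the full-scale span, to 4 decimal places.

Rounding → worst-case error = ½ LSB = V_FS/2^11, so 100/2048 = 0.0488281 % of full scale.

0.0488 %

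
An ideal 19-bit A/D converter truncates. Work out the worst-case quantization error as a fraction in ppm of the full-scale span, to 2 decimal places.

1.91 ppm

Truncating → worst-case error = 1 LSB = V_FS/2^19, so 1e+06/524288 = 1.90735 ppm of full scale.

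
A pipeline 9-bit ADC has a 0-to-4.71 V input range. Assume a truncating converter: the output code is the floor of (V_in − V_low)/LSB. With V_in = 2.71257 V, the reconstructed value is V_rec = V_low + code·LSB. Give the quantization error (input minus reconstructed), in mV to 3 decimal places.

8.000 mV

LSB = 4.71/2^9 = 9.199 mV.
(2.71257 − 0)/0.00919922 = 294.8696; ⌊·⌋ gives code 294.
V_rec = 0 + 294·0.00919922 = 2.7045703 V.
Error = 2.71257 − 2.7045703 = 0.00799969 V = 8.000 mV.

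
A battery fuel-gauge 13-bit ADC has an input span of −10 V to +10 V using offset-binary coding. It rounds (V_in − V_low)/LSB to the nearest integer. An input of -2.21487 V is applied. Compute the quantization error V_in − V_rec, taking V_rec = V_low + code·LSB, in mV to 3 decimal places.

LSB = 20/2^13 = 2.441 mV.
(V_in − V_low)/LSB = (-2.21487 − (−10))/0.00244141 = 3188.7892 → code 3189 (round).
V_rec = (−10) + 3189·0.00244141 = -2.2143555 V.
Error = -2.21487 − (−2.2143555) = -0.000514531 V = -0.515 mV.

-0.515 mV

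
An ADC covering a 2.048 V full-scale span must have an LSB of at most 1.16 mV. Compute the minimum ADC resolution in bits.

Number of steps required ≥ 2.048 V / 1.16 mV = 1765.52.
Need 2^N ≥ 1765.52; 2^10 = 1024, 2^11 = 2048.
Minimum N = 11.

11 bits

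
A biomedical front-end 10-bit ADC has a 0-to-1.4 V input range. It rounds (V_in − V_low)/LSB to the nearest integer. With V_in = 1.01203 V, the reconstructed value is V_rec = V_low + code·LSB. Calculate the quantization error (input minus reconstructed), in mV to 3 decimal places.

0.311 mV

Step size: 1.4 V ÷ 2^10 = 1.367 mV.
(V_in − V_low)/LSB = (1.01203 − 0)/0.00136719 = 740.2277 → code 740 (round).
Code 740 maps back to 0 + 740×0.00136719 V = 1.0117188 V.
Error = 1.01203 − 1.0117188 = 0.00031125 V = 0.311 mV.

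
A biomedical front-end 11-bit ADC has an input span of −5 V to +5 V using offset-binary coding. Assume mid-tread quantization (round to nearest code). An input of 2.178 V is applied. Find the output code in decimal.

LSB = 10 V / 2048 = 4.883 mV.
(V_in − V_low)/LSB = (2.178 − (−5)) / 0.00488281 = 1470.054.
round(1470.054) = 1470.

code 1470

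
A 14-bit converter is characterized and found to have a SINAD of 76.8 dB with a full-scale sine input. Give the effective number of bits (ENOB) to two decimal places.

12.47 bits

ENOB = (SINAD − 1.76) / 6.02 = (76.8 − 1.76)/6.02 = 12.465.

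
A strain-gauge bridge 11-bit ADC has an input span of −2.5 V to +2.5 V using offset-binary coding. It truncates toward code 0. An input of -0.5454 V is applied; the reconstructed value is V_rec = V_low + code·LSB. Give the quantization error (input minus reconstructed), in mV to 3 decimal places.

One LSB is 5 V / 2048 = 2.441 mV.
Scaled input = 800.6042 LSBs, so code = 800.
Code 800 maps back to (−2.5) + 800×0.00244141 V = -0.546875 V.
Error = -0.5454 − (−0.546875) = 0.001475 V = 1.475 mV.

1.475 mV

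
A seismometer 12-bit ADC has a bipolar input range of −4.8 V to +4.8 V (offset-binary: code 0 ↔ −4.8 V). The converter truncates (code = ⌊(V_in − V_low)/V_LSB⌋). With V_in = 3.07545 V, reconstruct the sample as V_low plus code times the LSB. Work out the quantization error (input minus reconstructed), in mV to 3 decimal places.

0.450 mV

LSB = 9.6/2^12 = 2.344 mV.
(3.07545 − (−4.8))/0.00234375 = 3360.1920; ⌊·⌋ gives code 3360.
Reconstructed: 3.075 V.
V_in − V_rec = 0.00045 V = 0.450 mV.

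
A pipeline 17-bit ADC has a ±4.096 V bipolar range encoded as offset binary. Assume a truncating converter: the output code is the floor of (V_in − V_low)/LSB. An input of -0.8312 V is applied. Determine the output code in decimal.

With 131072 levels over 8.192 V, one step is 62.50 µV.
Input sits at 52236.800 steps above V_low.
⌊·⌋(52236.800) = 52236.

code 52236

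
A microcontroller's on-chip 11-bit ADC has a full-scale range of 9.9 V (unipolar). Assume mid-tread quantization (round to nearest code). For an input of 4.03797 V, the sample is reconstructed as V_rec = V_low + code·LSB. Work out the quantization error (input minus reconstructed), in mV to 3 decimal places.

One LSB is 9.9 V / 2048 = 4.834 mV.
(V_in − V_low)/LSB = (4.03797 − 0)/0.00483398 = 835.3296 → code 835 (round).
Code 835 maps back to 0 + 835×0.00483398 V = 4.036377 V.
Difference: 0.00159305 V → 1.593 mV.

1.593 mV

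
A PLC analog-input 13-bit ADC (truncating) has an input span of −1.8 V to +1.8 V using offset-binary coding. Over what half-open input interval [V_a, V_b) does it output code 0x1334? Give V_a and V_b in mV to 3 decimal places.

LSB = 3.6/2^13 = 439.45 µV.
Code 0x1334 = 4916 decimal.
V_a = V_low + 4916·LSB = 0.360352 V; V_b = V_low + 4917·LSB = 0.360791 V.

[360.352 mV, 360.791 mV)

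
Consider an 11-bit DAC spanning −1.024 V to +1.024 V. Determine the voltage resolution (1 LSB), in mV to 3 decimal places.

1.000 mV

Full-scale span = 2.048 V.
LSB = 2.048 / 2^11 = 2.048 / 2048 = 0.001 V = 1.000 mV.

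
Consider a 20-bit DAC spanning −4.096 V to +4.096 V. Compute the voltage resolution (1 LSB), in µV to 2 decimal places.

Full-scale span = 8.192 V.
LSB = 8.192 / 2^20 = 8.192 / 1048576 = 7.8125e-06 V = 7.81 µV.

7.81 µV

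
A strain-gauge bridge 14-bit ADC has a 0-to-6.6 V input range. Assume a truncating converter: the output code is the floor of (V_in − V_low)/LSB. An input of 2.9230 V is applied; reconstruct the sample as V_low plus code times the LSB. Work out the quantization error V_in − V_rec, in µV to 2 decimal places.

50.78 µV

One LSB is 6.6 V / 16384 = 402.83 µV.
(V_in − V_low)/LSB = (2.9230 − 0)/0.000402832 = 7256.1261 → code 7256 (floor).
Reconstructed: 2.9229492 V.
Difference: 5.07812e-05 V → 50.78 µV.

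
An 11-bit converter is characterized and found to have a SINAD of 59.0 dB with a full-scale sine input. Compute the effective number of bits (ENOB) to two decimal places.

ENOB = (SINAD − 1.76) / 6.02 = (59.0 − 1.76)/6.02 = 9.508.

9.51 bits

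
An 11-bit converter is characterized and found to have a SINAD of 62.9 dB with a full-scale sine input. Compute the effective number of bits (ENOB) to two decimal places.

ENOB = (SINAD − 1.76) / 6.02 = (62.9 − 1.76)/6.02 = 10.156.

10.16 bits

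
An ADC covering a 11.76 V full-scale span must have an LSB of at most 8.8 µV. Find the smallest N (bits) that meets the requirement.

Number of steps required ≥ 11.76 V / 8.8 µV = 1336363.64.
Need 2^N ≥ 1336363.64; 2^20 = 1048576, 2^21 = 2097152.
Minimum N = 21.

21 bits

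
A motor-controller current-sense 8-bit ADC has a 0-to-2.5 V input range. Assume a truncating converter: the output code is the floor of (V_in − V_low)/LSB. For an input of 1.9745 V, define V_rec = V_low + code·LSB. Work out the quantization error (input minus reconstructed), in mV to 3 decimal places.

Step size: 2.5 V ÷ 2^8 = 9.766 mV.
(V_in − V_low)/LSB = (1.9745 − 0)/0.00976562 = 202.1888 → code 202 (floor).
V_rec = 0 + 202·0.00976562 = 1.9726562 V.
Difference: 0.00184375 V → 1.844 mV.

1.844 mV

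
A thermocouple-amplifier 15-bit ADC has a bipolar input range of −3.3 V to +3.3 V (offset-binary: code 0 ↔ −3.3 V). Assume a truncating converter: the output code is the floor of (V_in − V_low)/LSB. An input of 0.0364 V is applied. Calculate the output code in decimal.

Full-scale span = 6.6 V; LSB = 6.6/2^15 = 201.42 µV.
Input sits at 16564.720 steps above V_low.
Floor → code 16564.

code 16564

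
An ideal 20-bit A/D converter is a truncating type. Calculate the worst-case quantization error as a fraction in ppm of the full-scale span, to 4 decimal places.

Truncating → worst-case error = 1 LSB = V_FS/2^20, so 1e+06/1048576 = 0.953674 ppm of full scale.

0.9537 ppm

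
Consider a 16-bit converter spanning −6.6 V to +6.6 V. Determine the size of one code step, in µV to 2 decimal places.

201.42 µV

Full-scale span = 13.2 V.
LSB = 13.2 / 2^16 = 13.2 / 65536 = 0.000201416 V = 201.42 µV.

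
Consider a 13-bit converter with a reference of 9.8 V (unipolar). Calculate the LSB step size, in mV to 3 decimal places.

Full-scale span = 9.8 V.
LSB = 9.8 / 2^13 = 9.8 / 8192 = 0.00119629 V = 1.196 mV.

1.196 mV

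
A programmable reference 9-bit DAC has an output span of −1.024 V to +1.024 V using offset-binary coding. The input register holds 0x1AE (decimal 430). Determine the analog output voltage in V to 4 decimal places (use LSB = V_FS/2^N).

0.6960 V

LSB = 2.048 V / 2^9 = 4.000 mV.
Code 0x1AE = 430 decimal.
V_out = (−1.024) + 430 × 0.004 V = 0.696 V.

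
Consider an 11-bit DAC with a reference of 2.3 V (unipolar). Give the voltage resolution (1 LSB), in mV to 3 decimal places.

Full-scale span = 2.3 V.
LSB = 2.3 / 2^11 = 2.3 / 2048 = 0.00112305 V = 1.123 mV.

1.123 mV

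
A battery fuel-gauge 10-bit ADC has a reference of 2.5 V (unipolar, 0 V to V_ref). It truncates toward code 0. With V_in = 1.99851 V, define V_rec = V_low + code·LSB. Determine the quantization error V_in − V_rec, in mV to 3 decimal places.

LSB = 2.5/2^10 = 2.441 mV.
Scaled input = 818.5897 LSBs, so code = 818.
Reconstructed: 1.9970703 V.
Difference: 0.00143969 V → 1.440 mV.

1.440 mV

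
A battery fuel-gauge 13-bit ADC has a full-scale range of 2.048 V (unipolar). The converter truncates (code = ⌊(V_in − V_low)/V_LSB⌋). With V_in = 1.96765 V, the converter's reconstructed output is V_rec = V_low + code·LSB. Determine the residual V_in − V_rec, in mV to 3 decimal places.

One LSB is 2.048 V / 8192 = 250.00 µV.
(1.96765 − 0)/0.00025 = 7870.6000; ⌊·⌋ gives code 7870.
V_rec = 0 + 7870·0.00025 = 1.9675 V.
V_in − V_rec = 0.00015 V = 0.150 mV.

0.150 mV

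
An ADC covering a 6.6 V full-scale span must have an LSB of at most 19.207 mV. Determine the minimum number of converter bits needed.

Number of steps required ≥ 6.6 V / 19.207 mV = 343.62.
Need 2^N ≥ 343.62; 2^8 = 256, 2^9 = 512.
Minimum N = 9.

9 bits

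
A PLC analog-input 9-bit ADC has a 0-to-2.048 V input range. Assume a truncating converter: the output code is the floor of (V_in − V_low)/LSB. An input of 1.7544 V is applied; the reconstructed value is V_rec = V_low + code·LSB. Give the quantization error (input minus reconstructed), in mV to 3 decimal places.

One LSB is 2.048 V / 512 = 4.000 mV.
Scaled input = 438.6000 LSBs, so code = 438.
V_rec = 0 + 438·0.004 = 1.752 V.
V_in − V_rec = 0.0024 V = 2.400 mV.

2.400 mV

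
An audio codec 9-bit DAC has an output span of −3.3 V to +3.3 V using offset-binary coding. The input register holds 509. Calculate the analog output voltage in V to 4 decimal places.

3.2613 V

LSB = 6.6 V / 2^9 = 12.891 mV.
V_out = (−3.3) + 509 × 0.0128906 V = 3.26133 V.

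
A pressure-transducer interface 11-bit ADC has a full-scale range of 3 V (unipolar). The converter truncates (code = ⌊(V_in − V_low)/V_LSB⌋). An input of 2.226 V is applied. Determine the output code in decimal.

Full-scale span = 3 V; LSB = 3/2^11 = 1.465 mV.
(V_in − V_low)/LSB = (2.226 − 0) / 0.00146484 = 1519.616.
So the output code is 1519.

code 1519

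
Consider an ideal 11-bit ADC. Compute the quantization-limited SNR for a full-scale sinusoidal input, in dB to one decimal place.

SNR ≈ 6.02·N + 1.76 dB = 6.02·11 + 1.76 = 67.98 dB.

68.0 dB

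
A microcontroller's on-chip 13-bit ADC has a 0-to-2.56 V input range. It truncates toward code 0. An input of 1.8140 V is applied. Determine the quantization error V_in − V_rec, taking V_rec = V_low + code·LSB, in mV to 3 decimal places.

0.250 mV

LSB = 2.56/2^13 = 312.50 µV.
Scaled input = 5804.8000 LSBs, so code = 5804.
Reconstructed: 1.81375 V.
Difference: 0.00025 V → 0.250 mV.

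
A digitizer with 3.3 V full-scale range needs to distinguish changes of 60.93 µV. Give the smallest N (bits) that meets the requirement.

Number of steps required ≥ 3.3 V / 60.93 µV = 54160.51.
Need 2^N ≥ 54160.51; 2^15 = 32768, 2^16 = 65536.
Minimum N = 16.

16 bits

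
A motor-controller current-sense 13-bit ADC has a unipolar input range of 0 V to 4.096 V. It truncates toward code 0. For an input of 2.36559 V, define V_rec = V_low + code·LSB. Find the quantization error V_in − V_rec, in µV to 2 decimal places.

90.00 µV

LSB = 4.096/2^13 = 0.500 mV.
(V_in − V_low)/LSB = (2.36559 − 0)/0.0005 = 4731.1800 → code 4731 (floor).
V_rec = 0 + 4731·0.0005 = 2.3655 V.
Difference: 9e-05 V → 90.00 µV.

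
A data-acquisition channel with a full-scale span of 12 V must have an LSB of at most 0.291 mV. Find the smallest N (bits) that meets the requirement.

Number of steps required ≥ 12 V / 0.291 mV = 41237.11.
Need 2^N ≥ 41237.11; 2^15 = 32768, 2^16 = 65536.
Minimum N = 16.

16 bits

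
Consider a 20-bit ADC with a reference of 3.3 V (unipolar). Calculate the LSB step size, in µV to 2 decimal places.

3.15 µV

Full-scale span = 3.3 V.
LSB = 3.3 / 2^20 = 3.3 / 1048576 = 3.14713e-06 V = 3.15 µV.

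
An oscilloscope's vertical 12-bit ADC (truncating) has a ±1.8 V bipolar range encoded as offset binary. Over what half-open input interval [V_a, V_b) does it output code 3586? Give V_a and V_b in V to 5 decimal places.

[1.35176 V, 1.35264 V)

LSB = 3.6/2^12 = 0.879 mV.
V_a = V_low + 3586·LSB = 1.35176 V; V_b = V_low + 3587·LSB = 1.35264 V.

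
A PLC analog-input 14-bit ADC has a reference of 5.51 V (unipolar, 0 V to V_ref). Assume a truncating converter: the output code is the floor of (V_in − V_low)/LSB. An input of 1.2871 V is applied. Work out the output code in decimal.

code 3827

Full-scale span = 5.51 V; LSB = 5.51/2^14 = 336.30 µV.
(1.2871 − 0) / 0.000336304 = 3827.195 LSBs.
Floor → code 3827.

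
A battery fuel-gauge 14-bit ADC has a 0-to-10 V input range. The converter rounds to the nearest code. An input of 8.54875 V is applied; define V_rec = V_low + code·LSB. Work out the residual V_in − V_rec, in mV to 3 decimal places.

0.166 mV

Step size: 10 V ÷ 2^14 = 0.610 mV.
Scaled input = 14006.2720 LSBs, so code = 14006.
Reconstructed: 8.548584 V.
Error = 8.54875 − 8.548584 = 0.000166016 V = 0.166 mV.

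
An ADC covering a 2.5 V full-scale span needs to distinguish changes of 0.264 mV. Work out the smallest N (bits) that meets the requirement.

Number of steps required ≥ 2.5 V / 0.264 mV = 9469.70.
Need 2^N ≥ 9469.70; 2^13 = 8192, 2^14 = 16384.
Minimum N = 14.

14 bits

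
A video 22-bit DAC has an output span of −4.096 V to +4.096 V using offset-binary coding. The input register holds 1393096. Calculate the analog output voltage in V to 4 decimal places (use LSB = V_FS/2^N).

LSB = 8.192 V / 2^22 = 1.95 µV.
V_out = (−4.096) + 1393096 × 1.95313e-06 V = -1.37511 V.

-1.3751 V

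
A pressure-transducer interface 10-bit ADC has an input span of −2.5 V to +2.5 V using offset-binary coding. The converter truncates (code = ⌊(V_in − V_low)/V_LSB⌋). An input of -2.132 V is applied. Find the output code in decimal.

With 1024 levels over 5 V, one step is 4.883 mV.
(V_in − V_low)/LSB = (-2.132 − (−2.5)) / 0.00488281 = 75.366.
⌊·⌋(75.366) = 75.

code 75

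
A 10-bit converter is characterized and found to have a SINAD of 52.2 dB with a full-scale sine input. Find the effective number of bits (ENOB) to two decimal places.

ENOB = (SINAD − 1.76) / 6.02 = (52.2 − 1.76)/6.02 = 8.379.

8.38 bits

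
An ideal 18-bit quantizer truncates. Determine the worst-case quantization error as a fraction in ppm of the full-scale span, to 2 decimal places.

3.81 ppm

Truncating → worst-case error = 1 LSB = V_FS/2^18, so 1e+06/262144 = 3.8147 ppm of full scale.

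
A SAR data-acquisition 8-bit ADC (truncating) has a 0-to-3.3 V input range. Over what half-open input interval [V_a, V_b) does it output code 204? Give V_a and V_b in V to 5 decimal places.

LSB = 3.3/2^8 = 12.891 mV.
V_a = V_low + 204·LSB = 2.62969 V; V_b = V_low + 205·LSB = 2.64258 V.

[2.62969 V, 2.64258 V)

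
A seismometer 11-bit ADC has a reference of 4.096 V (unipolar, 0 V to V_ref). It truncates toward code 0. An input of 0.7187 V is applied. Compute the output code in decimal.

code 359

With 2048 levels over 4.096 V, one step is 2.000 mV.
Input sits at 359.350 steps above V_low.
So the output code is 359.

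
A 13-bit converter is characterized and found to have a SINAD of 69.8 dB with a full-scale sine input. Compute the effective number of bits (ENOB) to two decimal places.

11.30 bits

ENOB = (SINAD − 1.76) / 6.02 = (69.8 − 1.76)/6.02 = 11.302.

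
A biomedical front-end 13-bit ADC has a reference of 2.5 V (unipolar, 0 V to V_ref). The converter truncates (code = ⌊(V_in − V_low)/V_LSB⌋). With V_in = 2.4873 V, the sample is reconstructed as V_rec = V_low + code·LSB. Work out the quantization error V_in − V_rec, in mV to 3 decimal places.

0.117 mV

One LSB is 2.5 V / 8192 = 305.18 µV.
(2.4873 − 0)/0.000305176 = 8150.3846; ⌊·⌋ gives code 8150.
Code 8150 maps back to 0 + 8150×0.000305176 V = 2.4871826 V.
Difference: 0.000117383 V → 0.117 mV.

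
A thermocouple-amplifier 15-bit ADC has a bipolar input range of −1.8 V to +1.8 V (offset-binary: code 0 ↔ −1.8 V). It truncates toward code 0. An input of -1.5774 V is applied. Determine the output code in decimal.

code 2026

Full-scale span = 3.6 V; LSB = 3.6/2^15 = 109.86 µV.
(-1.5774 − (−1.8)) / 0.000109863 = 2026.155 LSBs.
So the output code is 2026.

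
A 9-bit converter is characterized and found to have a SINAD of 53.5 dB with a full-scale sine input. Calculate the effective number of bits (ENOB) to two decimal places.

8.59 bits

ENOB = (SINAD − 1.76) / 6.02 = (53.5 − 1.76)/6.02 = 8.595.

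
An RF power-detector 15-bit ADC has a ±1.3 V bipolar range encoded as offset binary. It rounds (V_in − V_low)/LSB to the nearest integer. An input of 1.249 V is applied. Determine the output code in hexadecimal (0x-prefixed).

code 0x7D7D (decimal 32125)

With 32768 levels over 2.6 V, one step is 79.35 µV.
Input sits at 32125.243 steps above V_low.
Round → code 32125.
In hexadecimal (0x-prefixed): 0x7D7D.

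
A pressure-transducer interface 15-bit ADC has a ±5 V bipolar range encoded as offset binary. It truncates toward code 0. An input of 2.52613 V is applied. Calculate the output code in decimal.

LSB = 10 V / 32768 = 305.18 µV.
(2.52613 − (−5)) / 0.000305176 = 24661.623 LSBs.
Floor → code 24661.

code 24661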